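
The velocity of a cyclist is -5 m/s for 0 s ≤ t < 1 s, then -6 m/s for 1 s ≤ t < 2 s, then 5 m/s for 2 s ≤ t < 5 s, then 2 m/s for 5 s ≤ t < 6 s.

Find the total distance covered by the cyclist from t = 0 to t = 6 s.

Distance (not displacement) is the total path length: add the absolute areas under v-t.
0–1 s: |-5| × 1 = 5 m
1–2 s: |-6| × 1 = 6 m
2–5 s: |5| × 3 = 15 m
5–6 s: |2| × 1 = 2 m
Total distance = 28 m

28 m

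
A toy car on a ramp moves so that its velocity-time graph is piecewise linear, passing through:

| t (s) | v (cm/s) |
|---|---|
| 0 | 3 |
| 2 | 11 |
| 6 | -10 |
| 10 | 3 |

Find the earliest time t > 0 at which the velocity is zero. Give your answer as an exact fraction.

t = 86/21 s

v changes sign on 2–6 s (from 11 to -10); the graph is linear there, so v = 0 at t = 2 + (-11)·(6 − 2)/(-10 − 11) = 86/21 s.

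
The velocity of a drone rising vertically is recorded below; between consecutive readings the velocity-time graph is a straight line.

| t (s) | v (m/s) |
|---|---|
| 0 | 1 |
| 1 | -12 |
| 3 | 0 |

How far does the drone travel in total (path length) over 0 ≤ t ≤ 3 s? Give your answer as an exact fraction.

Total distance travelled is ∫|v| dt — sum the magnitudes of each area piece.
0–1 s: v = 0 at t = 1/13 s; triangle areas 1/26 + 72/13 = 145/26 m
1–3 s: |½(-12 + 0)(2)| = 12 m
Total distance = 457/26 m

457/26 m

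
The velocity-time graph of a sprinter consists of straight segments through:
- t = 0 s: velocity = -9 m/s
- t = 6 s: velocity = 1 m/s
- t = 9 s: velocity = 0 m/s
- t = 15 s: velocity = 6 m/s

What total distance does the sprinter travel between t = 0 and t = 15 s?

Total distance travelled is ∫|v| dt — sum the magnitudes of each area piece.
0–6 s: v = 0 at t = 5.4 s; triangle areas 24.3 + 0.3 = 24.6 m
6–9 s: |½(1 + 0)(3)| = 1.5 m
9–15 s: |½(0 + 6)(6)| = 18 m
Total distance = 44.1 m

44.1 m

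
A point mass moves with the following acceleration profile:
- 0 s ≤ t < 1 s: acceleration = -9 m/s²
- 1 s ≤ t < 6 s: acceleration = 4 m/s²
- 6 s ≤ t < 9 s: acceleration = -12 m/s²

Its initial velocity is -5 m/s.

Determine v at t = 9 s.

Δv equals the area under the a-t graph; then v = v₀ + Δv.
0–1 s: -9 × 1 = -9 m/s
1–6 s: 4 × 5 = 20 m/s
6–9 s: -12 × 3 = -36 m/s
Δv = -25 m/s, so v(9) = -5 + (-25) = -30 m/s.

-30 m/s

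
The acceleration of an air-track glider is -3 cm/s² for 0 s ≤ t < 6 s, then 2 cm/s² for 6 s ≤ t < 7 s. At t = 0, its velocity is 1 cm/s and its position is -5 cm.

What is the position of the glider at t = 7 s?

-69 cm

On each constant-a segment, Δv = aΔt and Δx = v₀Δt + ½aΔt²; chain segment to segment.
0–6 s: v starts 1 cm/s; Δx = 1·6 + ½·-3·6² = -48 cm; v ends -17 cm/s.
6–7 s: v starts -17 cm/s; Δx = -17·1 + ½·2·1² = -16 cm; v ends -15 cm/s.
x(7) = -5 + Σ Δx = -69 cm.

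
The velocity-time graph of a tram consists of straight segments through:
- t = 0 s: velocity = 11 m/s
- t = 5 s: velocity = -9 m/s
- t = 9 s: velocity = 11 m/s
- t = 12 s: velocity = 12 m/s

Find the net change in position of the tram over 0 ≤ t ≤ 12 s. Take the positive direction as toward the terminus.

43.5 m

Net displacement equals the area under the velocity-time graph (areas below the axis count negative).
0–5 s: ½(11 + -9)(5) = 5 m
5–9 s: ½(-9 + 11)(4) = 4 m
9–12 s: ½(11 + 12)(3) = 34.5 m
Net displacement = 43.5 m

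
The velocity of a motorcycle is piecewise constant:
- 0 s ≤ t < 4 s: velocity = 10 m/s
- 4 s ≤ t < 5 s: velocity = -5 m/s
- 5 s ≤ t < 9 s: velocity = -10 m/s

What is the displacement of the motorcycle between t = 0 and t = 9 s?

Net displacement equals the area under the velocity-time graph (areas below the axis count negative).
0–4 s: 10 × 4 = 40 m
4–5 s: -5 × 1 = -5 m
5–9 s: -10 × 4 = -40 m
Net displacement = -5 m

-5 m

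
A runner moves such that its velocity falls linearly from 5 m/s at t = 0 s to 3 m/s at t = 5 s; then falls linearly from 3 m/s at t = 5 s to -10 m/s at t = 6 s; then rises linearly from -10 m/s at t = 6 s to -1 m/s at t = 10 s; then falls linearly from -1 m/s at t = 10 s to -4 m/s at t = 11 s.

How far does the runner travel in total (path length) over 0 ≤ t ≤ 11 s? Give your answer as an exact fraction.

633/13 m

Total distance travelled is ∫|v| dt — sum the magnitudes of each area piece.
0–5 s: |½(5 + 3)(5)| = 20 m
5–6 s: v = 0 at t = 68/13 s; triangle areas 9/26 + 50/13 = 109/26 m
6–10 s: |½(-10 + -1)(4)| = 22 m
10–11 s: |½(-1 + -4)(1)| = 2.5 m
Total distance = 633/13 m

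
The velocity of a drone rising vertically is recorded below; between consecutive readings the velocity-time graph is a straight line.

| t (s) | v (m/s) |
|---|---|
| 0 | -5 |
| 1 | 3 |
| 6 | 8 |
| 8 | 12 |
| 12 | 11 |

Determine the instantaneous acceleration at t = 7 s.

Acceleration is the slope of the v-t graph on 6–8 s: (12 − 8)/(8 − 6) = 2 m/s².

2 m/s²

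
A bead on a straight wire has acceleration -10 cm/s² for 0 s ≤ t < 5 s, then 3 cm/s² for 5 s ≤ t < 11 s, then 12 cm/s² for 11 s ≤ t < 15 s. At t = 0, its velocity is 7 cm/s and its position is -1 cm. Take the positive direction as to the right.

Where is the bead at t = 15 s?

On each constant-a segment, Δv = aΔt and Δx = v₀Δt + ½aΔt²; chain segment to segment.
0–5 s: v starts 7 cm/s; Δx = 7·5 + ½·-10·5² = -90 cm; v ends -43 cm/s.
5–11 s: v starts -43 cm/s; Δx = -43·6 + ½·3·6² = -204 cm; v ends -25 cm/s.
11–15 s: v starts -25 cm/s; Δx = -25·4 + ½·12·4² = -4 cm; v ends 23 cm/s.
x(15) = -1 + Σ Δx = -299 cm.

-299 cm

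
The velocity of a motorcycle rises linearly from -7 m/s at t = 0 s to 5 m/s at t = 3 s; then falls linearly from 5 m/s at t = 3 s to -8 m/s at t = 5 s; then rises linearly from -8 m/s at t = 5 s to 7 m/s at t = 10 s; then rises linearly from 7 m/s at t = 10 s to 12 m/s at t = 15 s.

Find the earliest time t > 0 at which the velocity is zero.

v changes sign on 0–3 s (from -7 to 5); the graph is linear there, so v = 0 at t = 0 + (7)·(3 − 0)/(5 − -7) = 1.75 s.

t = 1.75 s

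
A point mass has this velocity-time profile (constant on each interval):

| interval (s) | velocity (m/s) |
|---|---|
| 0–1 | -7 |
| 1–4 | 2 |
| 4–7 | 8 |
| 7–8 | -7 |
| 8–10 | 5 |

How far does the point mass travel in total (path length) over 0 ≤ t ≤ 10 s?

Distance (not displacement) is the total path length: add the absolute areas under v-t.
0–1 s: |-7| × 1 = 7 m
1–4 s: |2| × 3 = 6 m
4–7 s: |8| × 3 = 24 m
7–8 s: |-7| × 1 = 7 m
8–10 s: |5| × 2 = 10 m
Total distance = 54 m

54 m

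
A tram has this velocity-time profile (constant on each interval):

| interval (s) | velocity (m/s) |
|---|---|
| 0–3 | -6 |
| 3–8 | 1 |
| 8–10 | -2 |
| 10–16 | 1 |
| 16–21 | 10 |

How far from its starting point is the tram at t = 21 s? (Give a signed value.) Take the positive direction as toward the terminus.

39 m

Net displacement equals the area under the velocity-time graph (areas below the axis count negative).
0–3 s: -6 × 3 = -18 m
3–8 s: 1 × 5 = 5 m
8–10 s: -2 × 2 = -4 m
10–16 s: 1 × 6 = 6 m
16–21 s: 10 × 5 = 50 m
Net displacement = 39 m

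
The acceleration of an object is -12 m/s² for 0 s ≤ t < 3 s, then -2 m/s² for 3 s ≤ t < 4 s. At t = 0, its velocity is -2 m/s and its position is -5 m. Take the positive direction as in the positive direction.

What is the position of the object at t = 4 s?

-104 m

On each constant-a segment, Δv = aΔt and Δx = v₀Δt + ½aΔt²; chain segment to segment.
0–3 s: v starts -2 m/s; Δx = -2·3 + ½·-12·3² = -60 m; v ends -38 m/s.
3–4 s: v starts -38 m/s; Δx = -38·1 + ½·-2·1² = -39 m; v ends -40 m/s.
x(4) = -5 + Σ Δx = -104 m.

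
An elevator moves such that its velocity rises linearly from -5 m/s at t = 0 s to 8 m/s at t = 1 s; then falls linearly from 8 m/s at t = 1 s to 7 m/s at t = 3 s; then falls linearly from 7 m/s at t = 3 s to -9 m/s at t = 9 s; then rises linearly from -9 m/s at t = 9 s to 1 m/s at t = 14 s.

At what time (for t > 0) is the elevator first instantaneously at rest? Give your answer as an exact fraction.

v changes sign on 0–1 s (from -5 to 8); the graph is linear there, so v = 0 at t = 0 + (5)·(1 − 0)/(8 − -5) = 5/13 s.

t = 5/13 s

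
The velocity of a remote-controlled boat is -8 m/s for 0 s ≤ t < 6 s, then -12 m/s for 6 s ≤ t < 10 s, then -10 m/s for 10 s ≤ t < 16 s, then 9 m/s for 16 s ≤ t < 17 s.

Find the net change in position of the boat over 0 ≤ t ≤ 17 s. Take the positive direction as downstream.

Net displacement equals the area under the velocity-time graph (areas below the axis count negative).
0–6 s: -8 × 6 = -48 m
6–10 s: -12 × 4 = -48 m
10–16 s: -10 × 6 = -60 m
16–17 s: 9 × 1 = 9 m
Net displacement = -147 m

-147 m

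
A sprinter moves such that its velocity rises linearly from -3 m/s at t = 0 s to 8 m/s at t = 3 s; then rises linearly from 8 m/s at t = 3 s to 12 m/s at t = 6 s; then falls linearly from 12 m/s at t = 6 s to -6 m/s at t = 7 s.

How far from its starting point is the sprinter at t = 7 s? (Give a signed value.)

Net displacement equals the area under the velocity-time graph (areas below the axis count negative).
0–3 s: ½(-3 + 8)(3) = 7.5 m
3–6 s: ½(8 + 12)(3) = 30 m
6–7 s: ½(12 + -6)(1) = 3 m
Net displacement = 40.5 m

40.5 m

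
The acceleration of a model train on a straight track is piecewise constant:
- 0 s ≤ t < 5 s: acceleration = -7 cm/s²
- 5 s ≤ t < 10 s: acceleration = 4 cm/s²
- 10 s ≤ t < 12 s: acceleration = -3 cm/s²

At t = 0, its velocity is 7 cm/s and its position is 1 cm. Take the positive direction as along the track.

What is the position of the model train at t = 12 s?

-163.5 cm

On each constant-a segment, Δv = aΔt and Δx = v₀Δt + ½aΔt²; chain segment to segment.
0–5 s: v starts 7 cm/s; Δx = 7·5 + ½·-7·5² = -52.5 cm; v ends -28 cm/s.
5–10 s: v starts -28 cm/s; Δx = -28·5 + ½·4·5² = -90 cm; v ends -8 cm/s.
10–12 s: v starts -8 cm/s; Δx = -8·2 + ½·-3·2² = -22 cm; v ends -14 cm/s.
x(12) = 1 + Σ Δx = -163.5 cm.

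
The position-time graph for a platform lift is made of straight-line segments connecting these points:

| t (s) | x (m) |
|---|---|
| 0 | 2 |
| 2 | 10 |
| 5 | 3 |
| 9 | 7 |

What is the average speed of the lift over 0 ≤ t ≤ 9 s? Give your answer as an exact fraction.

19/9 m/s

Average speed = (total path length)/(elapsed time); on a piecewise-linear x-t graph the path length is Σ|Δx|.
0–2 s: |Δx| = |10 − 2| = 8 m
2–5 s: |Δx| = |3 − 10| = 7 m
5–9 s: |Δx| = |7 − 3| = 4 m
Total path = 19 m; average speed = 19/9 = 19/9 m/s.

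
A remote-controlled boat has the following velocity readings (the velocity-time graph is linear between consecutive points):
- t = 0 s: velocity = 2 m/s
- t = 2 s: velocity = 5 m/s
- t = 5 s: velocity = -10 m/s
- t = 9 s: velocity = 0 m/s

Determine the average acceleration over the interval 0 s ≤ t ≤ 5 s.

Average acceleration = Δv/Δt = (-10 − 2)/(5 − 0) = -2.4 m/s².

-2.4 m/s²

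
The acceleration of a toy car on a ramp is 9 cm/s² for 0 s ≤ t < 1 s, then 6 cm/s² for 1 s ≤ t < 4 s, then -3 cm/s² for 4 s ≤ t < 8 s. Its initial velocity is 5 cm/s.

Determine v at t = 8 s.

20 cm/s

Δv equals the area under the a-t graph; then v = v₀ + Δv.
0–1 s: 9 × 1 = 9 cm/s
1–4 s: 6 × 3 = 18 cm/s
4–8 s: -3 × 4 = -12 cm/s
Δv = 15 cm/s, so v(8) = 5 + (15) = 20 cm/s.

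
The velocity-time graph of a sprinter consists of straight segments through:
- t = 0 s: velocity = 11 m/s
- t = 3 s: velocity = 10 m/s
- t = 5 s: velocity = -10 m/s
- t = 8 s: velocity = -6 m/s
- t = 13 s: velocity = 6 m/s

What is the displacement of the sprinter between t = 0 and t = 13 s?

7.5 m

Net displacement equals the area under the velocity-time graph (areas below the axis count negative).
0–3 s: ½(11 + 10)(3) = 31.5 m
3–5 s: ½(10 + -10)(2) = 0 m
5–8 s: ½(-10 + -6)(3) = -24 m
8–13 s: ½(-6 + 6)(5) = 0 m
Net displacement = 7.5 m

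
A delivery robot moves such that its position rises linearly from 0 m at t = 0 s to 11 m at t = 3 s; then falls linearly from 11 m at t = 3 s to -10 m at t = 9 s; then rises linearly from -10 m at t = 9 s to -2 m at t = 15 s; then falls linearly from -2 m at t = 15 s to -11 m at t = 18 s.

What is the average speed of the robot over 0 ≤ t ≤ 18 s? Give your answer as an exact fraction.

49/18 m/s

Average speed = (total path length)/(elapsed time); on a piecewise-linear x-t graph the path length is Σ|Δx|.
0–3 s: |Δx| = |11 − 0| = 11 m
3–9 s: |Δx| = |-10 − 11| = 21 m
9–15 s: |Δx| = |-2 − -10| = 8 m
15–18 s: |Δx| = |-11 − -2| = 9 m
Total path = 49 m; average speed = 49/18 = 49/18 m/s.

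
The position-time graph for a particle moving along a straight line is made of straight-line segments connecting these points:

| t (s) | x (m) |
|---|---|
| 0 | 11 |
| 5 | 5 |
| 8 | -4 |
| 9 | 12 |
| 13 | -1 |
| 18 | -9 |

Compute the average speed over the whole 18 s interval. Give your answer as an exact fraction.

Average speed = (total path length)/(elapsed time); on a piecewise-linear x-t graph the path length is Σ|Δx|.
0–5 s: |Δx| = |5 − 11| = 6 m
5–8 s: |Δx| = |-4 − 5| = 9 m
8–9 s: |Δx| = |12 − -4| = 16 m
9–13 s: |Δx| = |-1 − 12| = 13 m
13–18 s: |Δx| = |-9 − -1| = 8 m
Total path = 52 m; average speed = 52/18 = 26/9 m/s.

26/9 m/s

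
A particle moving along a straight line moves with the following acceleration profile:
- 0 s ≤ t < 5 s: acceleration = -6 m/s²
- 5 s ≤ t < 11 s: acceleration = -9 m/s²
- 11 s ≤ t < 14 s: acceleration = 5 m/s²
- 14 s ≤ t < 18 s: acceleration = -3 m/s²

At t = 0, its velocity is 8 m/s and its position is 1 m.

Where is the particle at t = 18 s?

On each constant-a segment, Δv = aΔt and Δx = v₀Δt + ½aΔt²; chain segment to segment.
0–5 s: v starts 8 m/s; Δx = 8·5 + ½·-6·5² = -35 m; v ends -22 m/s.
5–11 s: v starts -22 m/s; Δx = -22·6 + ½·-9·6² = -294 m; v ends -76 m/s.
11–14 s: v starts -76 m/s; Δx = -76·3 + ½·5·3² = -205.5 m; v ends -61 m/s.
14–18 s: v starts -61 m/s; Δx = -61·4 + ½·-3·4² = -268 m; v ends -73 m/s.
x(18) = 1 + Σ Δx = -801.5 m.

-801.5 m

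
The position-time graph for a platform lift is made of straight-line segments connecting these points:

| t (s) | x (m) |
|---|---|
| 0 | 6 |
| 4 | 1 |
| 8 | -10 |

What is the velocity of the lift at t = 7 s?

-2.75 m/s

Velocity is the slope of the x-t graph on 4–8 s: (-10 − 1)/(8 − 4) = -2.75 m/s.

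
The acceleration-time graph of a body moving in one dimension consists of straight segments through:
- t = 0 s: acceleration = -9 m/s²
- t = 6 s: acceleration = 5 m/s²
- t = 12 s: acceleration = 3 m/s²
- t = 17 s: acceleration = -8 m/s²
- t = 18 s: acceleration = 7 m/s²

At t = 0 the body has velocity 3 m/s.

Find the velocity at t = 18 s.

Δv equals the area under the a-t graph; then v = v₀ + Δv.
0–6 s: ½(-9 + 5)(6) = -12 m/s
6–12 s: ½(5 + 3)(6) = 24 m/s
12–17 s: ½(3 + -8)(5) = -12.5 m/s
17–18 s: ½(-8 + 7)(1) = -0.5 m/s
Δv = -1 m/s, so v(18) = 3 + (-1) = 2 m/s.

2 m/s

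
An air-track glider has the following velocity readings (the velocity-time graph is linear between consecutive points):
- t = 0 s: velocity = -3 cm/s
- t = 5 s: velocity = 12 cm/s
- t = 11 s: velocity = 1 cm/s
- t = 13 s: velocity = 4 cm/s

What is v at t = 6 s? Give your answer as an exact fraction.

61/6 cm/s

On 5–11 s the graph is linear from 12 to 1 cm/s: v(6) = 12 + (1 − 12)·(6 − 5)/(11 − 5) = 61/6 cm/s.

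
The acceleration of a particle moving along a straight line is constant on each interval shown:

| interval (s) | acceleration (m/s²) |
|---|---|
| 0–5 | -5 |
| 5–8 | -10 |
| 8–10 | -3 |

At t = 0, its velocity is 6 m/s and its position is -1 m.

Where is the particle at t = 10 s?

On each constant-a segment, Δv = aΔt and Δx = v₀Δt + ½aΔt²; chain segment to segment.
0–5 s: v starts 6 m/s; Δx = 6·5 + ½·-5·5² = -32.5 m; v ends -19 m/s.
5–8 s: v starts -19 m/s; Δx = -19·3 + ½·-10·3² = -102 m; v ends -49 m/s.
8–10 s: v starts -49 m/s; Δx = -49·2 + ½·-3·2² = -104 m; v ends -55 m/s.
x(10) = -1 + Σ Δx = -239.5 m.

-239.5 m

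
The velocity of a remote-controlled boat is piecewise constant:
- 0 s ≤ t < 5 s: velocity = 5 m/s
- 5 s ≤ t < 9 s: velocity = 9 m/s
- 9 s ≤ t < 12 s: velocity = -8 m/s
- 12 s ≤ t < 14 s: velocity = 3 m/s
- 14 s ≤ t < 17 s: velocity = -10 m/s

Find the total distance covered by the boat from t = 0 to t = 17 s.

121 m

Distance (not displacement) is the total path length: add the absolute areas under v-t.
0–5 s: |5| × 5 = 25 m
5–9 s: |9| × 4 = 36 m
9–12 s: |-8| × 3 = 24 m
12–14 s: |3| × 2 = 6 m
14–17 s: |-10| × 3 = 30 m
Total distance = 121 m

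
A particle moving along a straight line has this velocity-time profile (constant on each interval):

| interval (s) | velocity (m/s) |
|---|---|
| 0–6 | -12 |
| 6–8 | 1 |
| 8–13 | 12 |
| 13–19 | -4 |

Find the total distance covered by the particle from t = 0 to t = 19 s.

158 m

Total distance travelled is ∫|v| dt — sum the magnitudes of each area piece.
0–6 s: |-12| × 6 = 72 m
6–8 s: |1| × 2 = 2 m
8–13 s: |12| × 5 = 60 m
13–19 s: |-4| × 6 = 24 m
Total distance = 158 m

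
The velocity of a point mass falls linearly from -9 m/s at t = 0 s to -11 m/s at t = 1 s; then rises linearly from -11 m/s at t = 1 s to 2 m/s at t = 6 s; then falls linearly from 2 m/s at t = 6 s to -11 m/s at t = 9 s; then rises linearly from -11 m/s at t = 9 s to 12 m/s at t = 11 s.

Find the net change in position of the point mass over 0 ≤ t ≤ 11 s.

-45 m

Net displacement equals the area under the velocity-time graph (areas below the axis count negative).
0–1 s: ½(-9 + -11)(1) = -10 m
1–6 s: ½(-11 + 2)(5) = -22.5 m
6–9 s: ½(2 + -11)(3) = -13.5 m
9–11 s: ½(-11 + 12)(2) = 1 m
Net displacement = -45 m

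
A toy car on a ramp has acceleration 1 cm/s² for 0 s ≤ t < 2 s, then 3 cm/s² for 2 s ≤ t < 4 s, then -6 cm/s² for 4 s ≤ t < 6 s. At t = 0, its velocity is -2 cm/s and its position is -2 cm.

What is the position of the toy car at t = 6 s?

2 cm

On each constant-a segment, Δv = aΔt and Δx = v₀Δt + ½aΔt²; chain segment to segment.
0–2 s: v starts -2 cm/s; Δx = -2·2 + ½·1·2² = -2 cm; v ends 0 cm/s.
2–4 s: v starts 0 cm/s; Δx = 0·2 + ½·3·2² = 6 cm; v ends 6 cm/s.
4–6 s: v starts 6 cm/s; Δx = 6·2 + ½·-6·2² = 0 cm; v ends -6 cm/s.
x(6) = -2 + Σ Δx = 2 cm.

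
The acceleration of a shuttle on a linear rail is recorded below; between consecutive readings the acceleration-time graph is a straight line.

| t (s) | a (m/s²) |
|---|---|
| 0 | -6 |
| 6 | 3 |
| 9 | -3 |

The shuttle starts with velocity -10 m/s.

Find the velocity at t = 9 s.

Δv equals the area under the a-t graph; then v = v₀ + Δv.
0–6 s: ½(-6 + 3)(6) = -9 m/s
6–9 s: ½(3 + -3)(3) = 0 m/s
Δv = -9 m/s, so v(9) = -10 + (-9) = -19 m/s.

-19 m/s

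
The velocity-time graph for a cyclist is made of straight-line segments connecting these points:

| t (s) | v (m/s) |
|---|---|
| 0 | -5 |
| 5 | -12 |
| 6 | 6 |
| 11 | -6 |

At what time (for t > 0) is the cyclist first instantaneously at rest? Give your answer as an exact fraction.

v changes sign on 5–6 s (from -12 to 6); the graph is linear there, so v = 0 at t = 5 + (12)·(6 − 5)/(6 − -12) = 17/3 s.

t = 17/3 s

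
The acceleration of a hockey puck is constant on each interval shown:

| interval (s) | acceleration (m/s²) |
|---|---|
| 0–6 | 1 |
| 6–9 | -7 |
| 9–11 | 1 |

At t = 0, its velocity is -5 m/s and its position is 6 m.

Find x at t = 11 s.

-72.5 m

On each constant-a segment, Δv = aΔt and Δx = v₀Δt + ½aΔt²; chain segment to segment.
0–6 s: v starts -5 m/s; Δx = -5·6 + ½·1·6² = -12 m; v ends 1 m/s.
6–9 s: v starts 1 m/s; Δx = 1·3 + ½·-7·3² = -28.5 m; v ends -20 m/s.
9–11 s: v starts -20 m/s; Δx = -20·2 + ½·1·2² = -38 m; v ends -18 m/s.
x(11) = 6 + Σ Δx = -72.5 m.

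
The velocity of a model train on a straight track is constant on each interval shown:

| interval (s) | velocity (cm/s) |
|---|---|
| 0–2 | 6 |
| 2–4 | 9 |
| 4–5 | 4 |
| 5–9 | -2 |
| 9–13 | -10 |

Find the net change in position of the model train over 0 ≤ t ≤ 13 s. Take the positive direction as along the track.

-14 cm

Net displacement equals the area under the velocity-time graph (areas below the axis count negative).
0–2 s: 6 × 2 = 12 cm
2–4 s: 9 × 2 = 18 cm
4–5 s: 4 × 1 = 4 cm
5–9 s: -2 × 4 = -8 cm
9–13 s: -10 × 4 = -40 cm
Net displacement = -14 cm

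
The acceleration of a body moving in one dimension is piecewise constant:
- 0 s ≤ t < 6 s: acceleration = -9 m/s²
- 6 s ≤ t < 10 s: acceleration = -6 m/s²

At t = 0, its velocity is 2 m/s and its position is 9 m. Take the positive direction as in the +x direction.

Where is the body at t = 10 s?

-397 m

On each constant-a segment, Δv = aΔt and Δx = v₀Δt + ½aΔt²; chain segment to segment.
0–6 s: v starts 2 m/s; Δx = 2·6 + ½·-9·6² = -150 m; v ends -52 m/s.
6–10 s: v starts -52 m/s; Δx = -52·4 + ½·-6·4² = -256 m; v ends -76 m/s.
x(10) = 9 + Σ Δx = -397 m.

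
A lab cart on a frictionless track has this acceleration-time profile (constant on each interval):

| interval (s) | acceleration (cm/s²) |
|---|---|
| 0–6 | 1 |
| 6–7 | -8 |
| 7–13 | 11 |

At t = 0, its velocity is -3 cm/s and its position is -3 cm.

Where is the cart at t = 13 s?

164 cm

On each constant-a segment, Δv = aΔt and Δx = v₀Δt + ½aΔt²; chain segment to segment.
0–6 s: v starts -3 cm/s; Δx = -3·6 + ½·1·6² = 0 cm; v ends 3 cm/s.
6–7 s: v starts 3 cm/s; Δx = 3·1 + ½·-8·1² = -1 cm; v ends -5 cm/s.
7–13 s: v starts -5 cm/s; Δx = -5·6 + ½·11·6² = 168 cm; v ends 61 cm/s.
x(13) = -3 + Σ Δx = 164 cm.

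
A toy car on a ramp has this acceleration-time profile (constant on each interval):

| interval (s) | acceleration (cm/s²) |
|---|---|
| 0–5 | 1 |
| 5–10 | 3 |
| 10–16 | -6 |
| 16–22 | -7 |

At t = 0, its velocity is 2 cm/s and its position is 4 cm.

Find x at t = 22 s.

On each constant-a segment, Δv = aΔt and Δx = v₀Δt + ½aΔt²; chain segment to segment.
0–5 s: v starts 2 cm/s; Δx = 2·5 + ½·1·5² = 22.5 cm; v ends 7 cm/s.
5–10 s: v starts 7 cm/s; Δx = 7·5 + ½·3·5² = 72.5 cm; v ends 22 cm/s.
10–16 s: v starts 22 cm/s; Δx = 22·6 + ½·-6·6² = 24 cm; v ends -14 cm/s.
16–22 s: v starts -14 cm/s; Δx = -14·6 + ½·-7·6² = -210 cm; v ends -56 cm/s.
x(22) = 4 + Σ Δx = -87 cm.

-87 cm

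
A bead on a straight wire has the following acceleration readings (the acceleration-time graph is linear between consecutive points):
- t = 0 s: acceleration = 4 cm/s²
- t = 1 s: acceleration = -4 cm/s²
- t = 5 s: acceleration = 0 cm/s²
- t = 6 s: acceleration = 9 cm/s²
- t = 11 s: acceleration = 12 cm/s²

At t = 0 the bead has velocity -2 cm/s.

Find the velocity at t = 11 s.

47 cm/s

Δv equals the area under the a-t graph; then v = v₀ + Δv.
0–1 s: ½(4 + -4)(1) = 0 cm/s
1–5 s: ½(-4 + 0)(4) = -8 cm/s
5–6 s: ½(0 + 9)(1) = 4.5 cm/s
6–11 s: ½(9 + 12)(5) = 52.5 cm/s
Δv = 49 cm/s, so v(11) = -2 + (49) = 47 cm/s.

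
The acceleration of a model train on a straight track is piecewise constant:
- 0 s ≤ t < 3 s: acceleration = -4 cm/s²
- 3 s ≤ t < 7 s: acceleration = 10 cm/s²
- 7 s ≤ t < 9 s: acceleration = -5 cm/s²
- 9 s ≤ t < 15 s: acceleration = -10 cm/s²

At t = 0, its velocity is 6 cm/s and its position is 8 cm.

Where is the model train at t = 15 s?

On each constant-a segment, Δv = aΔt and Δx = v₀Δt + ½aΔt²; chain segment to segment.
0–3 s: v starts 6 cm/s; Δx = 6·3 + ½·-4·3² = 0 cm; v ends -6 cm/s.
3–7 s: v starts -6 cm/s; Δx = -6·4 + ½·10·4² = 56 cm; v ends 34 cm/s.
7–9 s: v starts 34 cm/s; Δx = 34·2 + ½·-5·2² = 58 cm; v ends 24 cm/s.
9–15 s: v starts 24 cm/s; Δx = 24·6 + ½·-10·6² = -36 cm; v ends -36 cm/s.
x(15) = 8 + Σ Δx = 86 cm.

86 cm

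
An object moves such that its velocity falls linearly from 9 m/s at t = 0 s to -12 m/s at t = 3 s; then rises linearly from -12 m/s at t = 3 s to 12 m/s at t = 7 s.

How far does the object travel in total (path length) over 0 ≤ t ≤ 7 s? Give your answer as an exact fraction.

561/14 m

Distance (not displacement) is the total path length: add the absolute areas under v-t.
0–3 s: v = 0 at t = 9/7 s; triangle areas 81/14 + 72/7 = 225/14 m
3–7 s: v = 0 at t = 5 s; triangle areas 12 + 12 = 24 m
Total distance = 561/14 m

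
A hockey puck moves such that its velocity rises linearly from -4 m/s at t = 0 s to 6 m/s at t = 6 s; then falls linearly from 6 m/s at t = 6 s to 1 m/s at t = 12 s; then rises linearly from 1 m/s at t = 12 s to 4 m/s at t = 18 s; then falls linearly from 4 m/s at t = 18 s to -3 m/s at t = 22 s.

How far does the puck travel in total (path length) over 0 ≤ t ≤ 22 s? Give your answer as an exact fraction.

Distance (not displacement) is the total path length: add the absolute areas under v-t.
0–6 s: v = 0 at t = 2.4 s; triangle areas 4.8 + 10.8 = 15.6 m
6–12 s: |½(6 + 1)(6)| = 21 m
12–18 s: |½(1 + 4)(6)| = 15 m
18–22 s: v = 0 at t = 142/7 s; triangle areas 32/7 + 18/7 = 50/7 m
Total distance = 2056/35 m

2056/35 m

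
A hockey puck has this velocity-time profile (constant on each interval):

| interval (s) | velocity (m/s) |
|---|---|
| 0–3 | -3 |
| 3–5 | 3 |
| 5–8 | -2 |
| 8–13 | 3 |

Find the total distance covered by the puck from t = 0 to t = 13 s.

36 m

Total distance travelled is ∫|v| dt — sum the magnitudes of each area piece.
0–3 s: |-3| × 3 = 9 m
3–5 s: |3| × 2 = 6 m
5–8 s: |-2| × 3 = 6 m
8–13 s: |3| × 5 = 15 m
Total distance = 36 m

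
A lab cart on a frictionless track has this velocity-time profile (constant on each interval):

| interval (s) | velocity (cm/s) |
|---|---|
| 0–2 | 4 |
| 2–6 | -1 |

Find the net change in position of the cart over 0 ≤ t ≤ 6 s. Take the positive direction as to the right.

4 cm

Net displacement equals the area under the velocity-time graph (areas below the axis count negative).
0–2 s: 4 × 2 = 8 cm
2–6 s: -1 × 4 = -4 cm
Net displacement = 4 cm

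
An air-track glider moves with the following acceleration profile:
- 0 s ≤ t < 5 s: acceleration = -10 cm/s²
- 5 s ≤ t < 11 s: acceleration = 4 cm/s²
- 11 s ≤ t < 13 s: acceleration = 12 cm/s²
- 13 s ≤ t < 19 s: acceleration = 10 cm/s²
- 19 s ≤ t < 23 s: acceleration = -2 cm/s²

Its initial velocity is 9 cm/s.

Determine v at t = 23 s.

Δv equals the area under the a-t graph; then v = v₀ + Δv.
0–5 s: -10 × 5 = -50 cm/s
5–11 s: 4 × 6 = 24 cm/s
11–13 s: 12 × 2 = 24 cm/s
13–19 s: 10 × 6 = 60 cm/s
19–23 s: -2 × 4 = -8 cm/s
Δv = 50 cm/s, so v(23) = 9 + (50) = 59 cm/s.

59 cm/s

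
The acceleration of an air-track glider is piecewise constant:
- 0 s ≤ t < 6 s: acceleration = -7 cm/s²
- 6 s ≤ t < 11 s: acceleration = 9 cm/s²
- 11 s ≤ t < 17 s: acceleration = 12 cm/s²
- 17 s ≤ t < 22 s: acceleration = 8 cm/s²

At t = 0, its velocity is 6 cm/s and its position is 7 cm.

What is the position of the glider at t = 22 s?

624.5 cm

On each constant-a segment, Δv = aΔt and Δx = v₀Δt + ½aΔt²; chain segment to segment.
0–6 s: v starts 6 cm/s; Δx = 6·6 + ½·-7·6² = -90 cm; v ends -36 cm/s.
6–11 s: v starts -36 cm/s; Δx = -36·5 + ½·9·5² = -67.5 cm; v ends 9 cm/s.
11–17 s: v starts 9 cm/s; Δx = 9·6 + ½·12·6² = 270 cm; v ends 81 cm/s.
17–22 s: v starts 81 cm/s; Δx = 81·5 + ½·8·5² = 505 cm; v ends 121 cm/s.
x(22) = 7 + Σ Δx = 624.5 cm.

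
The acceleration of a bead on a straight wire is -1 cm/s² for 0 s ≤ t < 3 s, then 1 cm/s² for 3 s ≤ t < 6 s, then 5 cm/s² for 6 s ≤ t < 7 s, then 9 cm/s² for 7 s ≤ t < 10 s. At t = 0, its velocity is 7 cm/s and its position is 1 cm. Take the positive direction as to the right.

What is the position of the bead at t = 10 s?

On each constant-a segment, Δv = aΔt and Δx = v₀Δt + ½aΔt²; chain segment to segment.
0–3 s: v starts 7 cm/s; Δx = 7·3 + ½·-1·3² = 16.5 cm; v ends 4 cm/s.
3–6 s: v starts 4 cm/s; Δx = 4·3 + ½·1·3² = 16.5 cm; v ends 7 cm/s.
6–7 s: v starts 7 cm/s; Δx = 7·1 + ½·5·1² = 9.5 cm; v ends 12 cm/s.
7–10 s: v starts 12 cm/s; Δx = 12·3 + ½·9·3² = 76.5 cm; v ends 39 cm/s.
x(10) = 1 + Σ Δx = 120 cm.

120 cm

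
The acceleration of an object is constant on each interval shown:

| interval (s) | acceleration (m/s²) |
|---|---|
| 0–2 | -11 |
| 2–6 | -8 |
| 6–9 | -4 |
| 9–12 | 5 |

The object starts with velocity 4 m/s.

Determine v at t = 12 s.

Δv equals the area under the a-t graph; then v = v₀ + Δv.
0–2 s: -11 × 2 = -22 m/s
2–6 s: -8 × 4 = -32 m/s
6–9 s: -4 × 3 = -12 m/s
9–12 s: 5 × 3 = 15 m/s
Δv = -51 m/s, so v(12) = 4 + (-51) = -47 m/s.

-47 m/s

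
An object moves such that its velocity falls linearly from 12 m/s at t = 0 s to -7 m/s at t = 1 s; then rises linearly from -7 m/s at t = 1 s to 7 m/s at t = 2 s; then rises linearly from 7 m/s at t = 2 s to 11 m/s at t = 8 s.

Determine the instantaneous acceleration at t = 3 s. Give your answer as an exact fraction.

Acceleration is the slope of the v-t graph on 2–8 s: (11 − 7)/(8 − 2) = 2/3 m/s².

2/3 m/s²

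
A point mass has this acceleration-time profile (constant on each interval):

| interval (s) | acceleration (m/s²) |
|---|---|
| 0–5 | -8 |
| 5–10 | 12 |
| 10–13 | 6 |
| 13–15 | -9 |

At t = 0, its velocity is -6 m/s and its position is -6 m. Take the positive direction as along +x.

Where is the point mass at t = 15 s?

On each constant-a segment, Δv = aΔt and Δx = v₀Δt + ½aΔt²; chain segment to segment.
0–5 s: v starts -6 m/s; Δx = -6·5 + ½·-8·5² = -130 m; v ends -46 m/s.
5–10 s: v starts -46 m/s; Δx = -46·5 + ½·12·5² = -80 m; v ends 14 m/s.
10–13 s: v starts 14 m/s; Δx = 14·3 + ½·6·3² = 69 m; v ends 32 m/s.
13–15 s: v starts 32 m/s; Δx = 32·2 + ½·-9·2² = 46 m; v ends 14 m/s.
x(15) = -6 + Σ Δx = -101 m.

-101 m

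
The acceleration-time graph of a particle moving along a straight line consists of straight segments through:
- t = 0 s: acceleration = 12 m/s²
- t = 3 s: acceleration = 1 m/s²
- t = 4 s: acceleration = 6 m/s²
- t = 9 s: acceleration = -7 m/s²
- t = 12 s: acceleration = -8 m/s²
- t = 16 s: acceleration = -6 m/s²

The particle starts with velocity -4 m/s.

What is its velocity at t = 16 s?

Δv equals the area under the a-t graph; then v = v₀ + Δv.
0–3 s: ½(12 + 1)(3) = 19.5 m/s
3–4 s: ½(1 + 6)(1) = 3.5 m/s
4–9 s: ½(6 + -7)(5) = -2.5 m/s
9–12 s: ½(-7 + -8)(3) = -22.5 m/s
12–16 s: ½(-8 + -6)(4) = -28 m/s
Δv = -30 m/s, so v(16) = -4 + (-30) = -34 m/s.

-34 m/s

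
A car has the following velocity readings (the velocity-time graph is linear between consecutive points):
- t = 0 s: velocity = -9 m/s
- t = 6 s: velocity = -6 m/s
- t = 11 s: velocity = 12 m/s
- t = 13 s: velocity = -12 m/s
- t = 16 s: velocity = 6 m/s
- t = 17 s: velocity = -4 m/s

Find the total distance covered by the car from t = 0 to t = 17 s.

99.6 m

Total distance travelled is ∫|v| dt — sum the magnitudes of each area piece.
0–6 s: |½(-9 + -6)(6)| = 45 m
6–11 s: v = 0 at t = 23/3 s; triangle areas 5 + 20 = 25 m
11–13 s: v = 0 at t = 12 s; triangle areas 6 + 6 = 12 m
13–16 s: v = 0 at t = 15 s; triangle areas 12 + 3 = 15 m
16–17 s: v = 0 at t = 16.6 s; triangle areas 1.8 + 0.8 = 2.6 m
Total distance = 99.6 m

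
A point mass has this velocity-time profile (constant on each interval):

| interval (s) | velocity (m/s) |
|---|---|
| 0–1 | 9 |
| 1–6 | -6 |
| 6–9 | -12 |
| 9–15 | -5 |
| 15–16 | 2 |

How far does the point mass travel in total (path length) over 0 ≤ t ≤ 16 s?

107 m

Distance (not displacement) is the total path length: add the absolute areas under v-t.
0–1 s: |9| × 1 = 9 m
1–6 s: |-6| × 5 = 30 m
6–9 s: |-12| × 3 = 36 m
9–15 s: |-5| × 6 = 30 m
15–16 s: |2| × 1 = 2 m
Total distance = 107 m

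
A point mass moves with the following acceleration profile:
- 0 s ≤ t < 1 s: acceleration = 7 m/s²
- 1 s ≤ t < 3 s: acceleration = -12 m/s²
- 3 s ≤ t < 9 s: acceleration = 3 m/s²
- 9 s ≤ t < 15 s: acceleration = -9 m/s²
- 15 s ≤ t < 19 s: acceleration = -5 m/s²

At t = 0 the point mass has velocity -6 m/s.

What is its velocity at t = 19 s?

Δv equals the area under the a-t graph; then v = v₀ + Δv.
0–1 s: 7 × 1 = 7 m/s
1–3 s: -12 × 2 = -24 m/s
3–9 s: 3 × 6 = 18 m/s
9–15 s: -9 × 6 = -54 m/s
15–19 s: -5 × 4 = -20 m/s
Δv = -73 m/s, so v(19) = -6 + (-73) = -79 m/s.

-79 m/s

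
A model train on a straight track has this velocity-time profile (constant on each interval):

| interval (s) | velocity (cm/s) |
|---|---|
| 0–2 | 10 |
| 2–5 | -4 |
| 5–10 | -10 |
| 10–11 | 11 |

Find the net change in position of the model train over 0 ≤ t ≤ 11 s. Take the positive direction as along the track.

Net displacement equals the area under the velocity-time graph (areas below the axis count negative).
0–2 s: 10 × 2 = 20 cm
2–5 s: -4 × 3 = -12 cm
5–10 s: -10 × 5 = -50 cm
10–11 s: 11 × 1 = 11 cm
Net displacement = -31 cm

-31 cm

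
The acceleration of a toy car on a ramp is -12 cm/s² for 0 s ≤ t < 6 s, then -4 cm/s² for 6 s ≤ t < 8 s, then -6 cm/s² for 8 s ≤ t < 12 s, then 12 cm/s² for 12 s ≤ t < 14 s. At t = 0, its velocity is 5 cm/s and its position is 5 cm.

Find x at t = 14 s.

On each constant-a segment, Δv = aΔt and Δx = v₀Δt + ½aΔt²; chain segment to segment.
0–6 s: v starts 5 cm/s; Δx = 5·6 + ½·-12·6² = -186 cm; v ends -67 cm/s.
6–8 s: v starts -67 cm/s; Δx = -67·2 + ½·-4·2² = -142 cm; v ends -75 cm/s.
8–12 s: v starts -75 cm/s; Δx = -75·4 + ½·-6·4² = -348 cm; v ends -99 cm/s.
12–14 s: v starts -99 cm/s; Δx = -99·2 + ½·12·2² = -174 cm; v ends -75 cm/s.
x(14) = 5 + Σ Δx = -845 cm.

-845 cm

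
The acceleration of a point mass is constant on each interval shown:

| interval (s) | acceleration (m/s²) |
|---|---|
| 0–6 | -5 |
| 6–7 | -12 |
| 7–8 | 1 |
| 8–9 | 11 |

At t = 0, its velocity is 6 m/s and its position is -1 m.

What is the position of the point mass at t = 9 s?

-150 m

On each constant-a segment, Δv = aΔt and Δx = v₀Δt + ½aΔt²; chain segment to segment.
0–6 s: v starts 6 m/s; Δx = 6·6 + ½·-5·6² = -54 m; v ends -24 m/s.
6–7 s: v starts -24 m/s; Δx = -24·1 + ½·-12·1² = -30 m; v ends -36 m/s.
7–8 s: v starts -36 m/s; Δx = -36·1 + ½·1·1² = -35.5 m; v ends -35 m/s.
8–9 s: v starts -35 m/s; Δx = -35·1 + ½·11·1² = -29.5 m; v ends -24 m/s.
x(9) = -1 + Σ Δx = -150 m.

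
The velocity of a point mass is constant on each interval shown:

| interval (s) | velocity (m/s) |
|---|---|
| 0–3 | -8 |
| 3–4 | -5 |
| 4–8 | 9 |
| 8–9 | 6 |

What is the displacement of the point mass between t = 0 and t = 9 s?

Net displacement equals the area under the velocity-time graph (areas below the axis count negative).
0–3 s: -8 × 3 = -24 m
3–4 s: -5 × 1 = -5 m
4–8 s: 9 × 4 = 36 m
8–9 s: 6 × 1 = 6 m
Net displacement = 13 m

13 m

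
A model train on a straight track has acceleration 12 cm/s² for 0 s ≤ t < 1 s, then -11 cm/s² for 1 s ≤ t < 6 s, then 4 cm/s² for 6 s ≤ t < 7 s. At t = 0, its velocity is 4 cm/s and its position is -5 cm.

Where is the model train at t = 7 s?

On each constant-a segment, Δv = aΔt and Δx = v₀Δt + ½aΔt²; chain segment to segment.
0–1 s: v starts 4 cm/s; Δx = 4·1 + ½·12·1² = 10 cm; v ends 16 cm/s.
1–6 s: v starts 16 cm/s; Δx = 16·5 + ½·-11·5² = -57.5 cm; v ends -39 cm/s.
6–7 s: v starts -39 cm/s; Δx = -39·1 + ½·4·1² = -37 cm; v ends -35 cm/s.
x(7) = -5 + Σ Δx = -89.5 cm.

-89.5 cm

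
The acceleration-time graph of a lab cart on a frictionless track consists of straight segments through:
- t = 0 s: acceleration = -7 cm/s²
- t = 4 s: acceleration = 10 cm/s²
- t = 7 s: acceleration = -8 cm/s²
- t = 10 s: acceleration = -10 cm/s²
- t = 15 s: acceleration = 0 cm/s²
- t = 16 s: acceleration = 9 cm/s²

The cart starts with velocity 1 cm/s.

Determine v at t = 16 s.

-37.5 cm/s

Δv equals the area under the a-t graph; then v = v₀ + Δv.
0–4 s: ½(-7 + 10)(4) = 6 cm/s
4–7 s: ½(10 + -8)(3) = 3 cm/s
7–10 s: ½(-8 + -10)(3) = -27 cm/s
10–15 s: ½(-10 + 0)(5) = -25 cm/s
15–16 s: ½(0 + 9)(1) = 4.5 cm/s
Δv = -38.5 cm/s, so v(16) = 1 + (-38.5) = -37.5 cm/s.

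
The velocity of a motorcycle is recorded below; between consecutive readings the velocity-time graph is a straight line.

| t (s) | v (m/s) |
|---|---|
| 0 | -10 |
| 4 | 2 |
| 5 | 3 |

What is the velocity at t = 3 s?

On 0–4 s the graph is linear from -10 to 2 m/s: v(3) = -10 + (2 − -10)·(3 − 0)/(4 − 0) = -1 m/s.

-1 m/s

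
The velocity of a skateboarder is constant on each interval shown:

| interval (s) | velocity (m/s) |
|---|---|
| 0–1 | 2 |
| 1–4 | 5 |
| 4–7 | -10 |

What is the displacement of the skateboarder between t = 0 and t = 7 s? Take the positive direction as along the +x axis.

Net displacement equals the area under the velocity-time graph (areas below the axis count negative).
0–1 s: 2 × 1 = 2 m
1–4 s: 5 × 3 = 15 m
4–7 s: -10 × 3 = -30 m
Net displacement = -13 m

-13 m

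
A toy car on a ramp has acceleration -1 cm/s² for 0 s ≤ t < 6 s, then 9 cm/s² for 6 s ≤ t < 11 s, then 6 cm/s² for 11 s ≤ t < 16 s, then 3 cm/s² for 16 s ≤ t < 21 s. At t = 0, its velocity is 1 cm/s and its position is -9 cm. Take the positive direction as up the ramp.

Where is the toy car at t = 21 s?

On each constant-a segment, Δv = aΔt and Δx = v₀Δt + ½aΔt²; chain segment to segment.
0–6 s: v starts 1 cm/s; Δx = 1·6 + ½·-1·6² = -12 cm; v ends -5 cm/s.
6–11 s: v starts -5 cm/s; Δx = -5·5 + ½·9·5² = 87.5 cm; v ends 40 cm/s.
11–16 s: v starts 40 cm/s; Δx = 40·5 + ½·6·5² = 275 cm; v ends 70 cm/s.
16–21 s: v starts 70 cm/s; Δx = 70·5 + ½·3·5² = 387.5 cm; v ends 85 cm/s.
x(21) = -9 + Σ Δx = 729 cm.

729 cm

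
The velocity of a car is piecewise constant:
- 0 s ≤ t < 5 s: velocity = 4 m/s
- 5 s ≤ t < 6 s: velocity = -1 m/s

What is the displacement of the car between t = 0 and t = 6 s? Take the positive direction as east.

Net displacement equals the area under the velocity-time graph (areas below the axis count negative).
0–5 s: 4 × 5 = 20 m
5–6 s: -1 × 1 = -1 m
Net displacement = 19 m

19 m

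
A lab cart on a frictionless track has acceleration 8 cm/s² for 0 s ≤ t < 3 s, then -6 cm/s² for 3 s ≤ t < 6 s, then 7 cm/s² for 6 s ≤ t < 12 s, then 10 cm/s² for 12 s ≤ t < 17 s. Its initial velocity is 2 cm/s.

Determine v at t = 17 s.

Δv equals the area under the a-t graph; then v = v₀ + Δv.
0–3 s: 8 × 3 = 24 cm/s
3–6 s: -6 × 3 = -18 cm/s
6–12 s: 7 × 6 = 42 cm/s
12–17 s: 10 × 5 = 50 cm/s
Δv = 98 cm/s, so v(17) = 2 + (98) = 100 cm/s.

100 cm/s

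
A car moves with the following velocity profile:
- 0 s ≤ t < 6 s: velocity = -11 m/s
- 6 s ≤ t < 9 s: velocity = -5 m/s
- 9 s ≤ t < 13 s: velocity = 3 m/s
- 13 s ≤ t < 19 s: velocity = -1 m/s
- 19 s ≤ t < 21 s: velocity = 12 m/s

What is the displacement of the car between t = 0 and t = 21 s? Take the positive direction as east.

Net displacement equals the area under the velocity-time graph (areas below the axis count negative).
0–6 s: -11 × 6 = -66 m
6–9 s: -5 × 3 = -15 m
9–13 s: 3 × 4 = 12 m
13–19 s: -1 × 6 = -6 m
19–21 s: 12 × 2 = 24 m
Net displacement = -51 m

-51 m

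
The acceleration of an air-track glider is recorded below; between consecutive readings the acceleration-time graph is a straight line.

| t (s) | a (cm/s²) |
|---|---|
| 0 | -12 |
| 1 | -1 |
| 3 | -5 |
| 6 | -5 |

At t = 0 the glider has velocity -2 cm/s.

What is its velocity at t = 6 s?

-29.5 cm/s

Δv equals the area under the a-t graph; then v = v₀ + Δv.
0–1 s: ½(-12 + -1)(1) = -6.5 cm/s
1–3 s: ½(-1 + -5)(2) = -6 cm/s
3–6 s: -5 × 3 = -15 cm/s
Δv = -27.5 cm/s, so v(6) = -2 + (-27.5) = -29.5 cm/s.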